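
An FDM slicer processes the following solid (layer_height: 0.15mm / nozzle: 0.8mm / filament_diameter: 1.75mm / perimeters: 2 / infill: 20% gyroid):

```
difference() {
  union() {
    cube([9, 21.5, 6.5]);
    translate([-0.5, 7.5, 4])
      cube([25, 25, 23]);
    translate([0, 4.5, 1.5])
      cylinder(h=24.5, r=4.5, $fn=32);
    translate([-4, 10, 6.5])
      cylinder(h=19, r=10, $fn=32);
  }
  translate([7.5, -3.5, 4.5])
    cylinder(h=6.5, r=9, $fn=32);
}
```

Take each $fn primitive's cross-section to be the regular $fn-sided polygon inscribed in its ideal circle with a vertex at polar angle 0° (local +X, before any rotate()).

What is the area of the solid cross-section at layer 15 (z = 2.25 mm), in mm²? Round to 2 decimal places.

At z = 2.25 mm: the cube is present — its section is the full 9×21.5 rectangle (area 193.50 mm²); the cube at (-0.5, 7.5) is absent (z outside [4, 27]); the r=4.5 cylinder at (0, 4.5) contributes a regular 32-gon of circumradius 4.5 (area = (32/2)·4.500²·sin(360°/32) = 63.21 mm²); the cylinder at (-4, 10) is absent (z outside [6.5, 25.5]); Combining (union): the regions partially overlap — summed areas 256.71 mm² minus the doubly-counted overlap 31.60 mm² gives 225.10 mm² — area = 225.10 mm²; the cylinder at (7.5, -3.5) is absent (z outside [4.5, 11]); After the difference (first − rest): none of the subtracted shapes is present at this height, so that combined region is unchanged — area = 225.10 mm². Overall, the cross-section is a single solid region. Net area = 225.10 mm².

225.10 mm²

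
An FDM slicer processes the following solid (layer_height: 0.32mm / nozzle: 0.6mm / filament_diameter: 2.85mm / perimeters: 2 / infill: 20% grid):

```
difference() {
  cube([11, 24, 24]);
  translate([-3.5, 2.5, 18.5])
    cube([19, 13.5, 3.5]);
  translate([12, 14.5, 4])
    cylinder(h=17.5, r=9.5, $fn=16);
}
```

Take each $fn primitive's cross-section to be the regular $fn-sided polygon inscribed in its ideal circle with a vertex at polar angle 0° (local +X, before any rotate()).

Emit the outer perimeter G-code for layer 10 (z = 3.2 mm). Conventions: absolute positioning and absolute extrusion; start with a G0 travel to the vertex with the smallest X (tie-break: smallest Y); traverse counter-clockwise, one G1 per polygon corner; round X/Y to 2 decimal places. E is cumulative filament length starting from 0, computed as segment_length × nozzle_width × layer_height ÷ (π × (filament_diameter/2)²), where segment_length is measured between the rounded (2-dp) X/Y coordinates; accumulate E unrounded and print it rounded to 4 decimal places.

G0 X0.00 Y0.00 Z3.20
G1 X11.00 Y0.00 E0.3311
G1 X11.00 Y24.00 E1.0534
G1 X0.00 Y24.00 E1.3845
G1 X0.00 Y0.00 E2.1068

At z = 3.2 mm: the cube is present — its section is the full 11×24 rectangle; the cube at (-3.5, 2.5) is absent (z outside [18.5, 22]); the cylinder at (12, 14.5) does not reach this height (z outside [4, 21.5]); Taking the first minus the rest: none of the subtracted shapes is present at this height, so the 11×24 cube is unchanged — 1 connected region. The outline is a single polygon with 4 vertices. Extrusion per mm of travel: 0.6 × 0.32 / (π × 1.425²) = 0.030097. Accumulating E over each segment gives final E = 2.1068.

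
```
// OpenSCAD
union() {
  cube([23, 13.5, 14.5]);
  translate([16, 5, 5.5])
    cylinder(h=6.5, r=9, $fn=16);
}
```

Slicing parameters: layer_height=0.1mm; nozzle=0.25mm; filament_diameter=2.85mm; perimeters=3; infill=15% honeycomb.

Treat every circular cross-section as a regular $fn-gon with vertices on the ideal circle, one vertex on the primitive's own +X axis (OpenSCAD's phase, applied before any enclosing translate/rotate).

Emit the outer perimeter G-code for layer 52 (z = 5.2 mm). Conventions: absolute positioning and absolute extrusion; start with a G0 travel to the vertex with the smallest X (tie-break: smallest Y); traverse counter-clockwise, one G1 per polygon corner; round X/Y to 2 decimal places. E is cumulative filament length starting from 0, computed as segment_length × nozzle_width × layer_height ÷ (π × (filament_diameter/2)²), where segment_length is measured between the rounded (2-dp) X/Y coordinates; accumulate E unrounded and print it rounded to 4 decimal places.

G0 X0.00 Y0.00 Z5.20
G1 X23.00 Y0.00 E0.0901
G1 X23.00 Y13.50 E0.1430
G1 X0.00 Y13.50 E0.2332
G1 X0.00 Y0.00 E0.2861

At z = 5.2 mm: the cube is present — its section is the full 23×13.5 rectangle; the cylinder at (16, 5) is absent (z outside [5.5, 12]); Taking the union: only the 23×13.5 cube is present, so the union is just that shape — 1 connected region. The outline is a single polygon with 4 vertices. Extrusion per mm of travel: 0.25 × 0.1 / (π × 1.425²) = 0.003919. Accumulating E over each segment gives final E = 0.2861.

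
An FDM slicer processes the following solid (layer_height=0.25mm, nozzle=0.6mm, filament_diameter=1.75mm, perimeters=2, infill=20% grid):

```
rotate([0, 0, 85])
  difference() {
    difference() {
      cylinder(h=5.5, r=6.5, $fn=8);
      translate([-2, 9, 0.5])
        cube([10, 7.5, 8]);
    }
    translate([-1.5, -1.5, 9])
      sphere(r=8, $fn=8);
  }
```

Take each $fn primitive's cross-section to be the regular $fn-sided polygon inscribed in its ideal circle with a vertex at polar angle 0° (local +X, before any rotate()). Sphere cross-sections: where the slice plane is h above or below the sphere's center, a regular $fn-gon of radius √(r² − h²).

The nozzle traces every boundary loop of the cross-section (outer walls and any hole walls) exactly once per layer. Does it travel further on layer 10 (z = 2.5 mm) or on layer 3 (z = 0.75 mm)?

layer 10 (z = 2.5 mm)

Layer 10 (z = 2.5): the cylinder: section is a regular 8-gon, circumradius r=6.5 (perimeter = 2·8·6.500·sin(180°/8) = 39.80 mm); the cube at (-2, 9) is present — its section is the full 10×7.5 rectangle (perimeter 35.00 mm); Taking the first minus the rest: starting from the r=6.5 cylinder, the 10×7.5 cube at (-2, 9) misses the remaining region (no effect) — boundary = 39.80 mm; the sphere at (-1.5, -1.5): section is a regular 8-gon, circumradius = √(r²−h²) = √(8²−6.5²) = 4.664 (perimeter = 2·8·4.664·sin(180°/8) = 28.56 mm); Subtracting the remaining from the first: starting from the result so far, the r=8 sphere at (-1.5, -1.5) partially overlaps it — only the 59.60 mm² overlap (of its 61.52 mm²) is removed, clipping the outline — boundary = 53.02 mm; (whole slice rotated 85° about Z — lengths, areas and connectivity unchanged). So its perimeter = 53.02 mm. Layer 3 (z = 0.75): the cylinder: section is a regular 8-gon, circumradius r=6.5 (perimeter = 2·8·6.500·sin(180°/8) = 39.80 mm); the cube at (-2, 9) is present — its section is the full 10×7.5 rectangle (perimeter 35.00 mm); After the difference (first − rest): starting from the r=6.5 cylinder, the 10×7.5 cube at (-2, 9) misses the remaining region (no effect) — boundary = 39.80 mm; the sphere at (-1.5, -1.5) is absent (|z−center|=8.250 > r=8); Subtracting the remaining from the first: none of the subtracted shapes is present at this height, so that combined region is unchanged — boundary = 39.80 mm; (whole slice rotated 85° about Z — lengths, areas and connectivity unchanged). So its perimeter = 39.80 mm. Layer 10 is larger (53.02 vs 39.80 mm).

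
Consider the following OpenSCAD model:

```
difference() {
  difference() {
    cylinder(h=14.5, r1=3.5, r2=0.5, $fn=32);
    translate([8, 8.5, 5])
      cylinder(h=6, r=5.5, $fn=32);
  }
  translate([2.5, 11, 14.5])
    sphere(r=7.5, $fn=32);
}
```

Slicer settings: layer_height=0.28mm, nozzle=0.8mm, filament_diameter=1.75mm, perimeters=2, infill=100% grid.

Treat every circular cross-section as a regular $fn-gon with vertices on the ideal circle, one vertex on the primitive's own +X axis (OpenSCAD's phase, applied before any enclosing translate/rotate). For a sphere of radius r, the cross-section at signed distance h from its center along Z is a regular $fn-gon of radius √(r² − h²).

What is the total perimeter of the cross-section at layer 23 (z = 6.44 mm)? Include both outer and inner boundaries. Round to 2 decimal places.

At z = 6.44 mm: the cone contributes a regular 32-gon of circumradius 2.168 (interpolated between r1=3.5 and r2=0.5 at t=0.444) (perimeter = 2·32·2.168·sin(180°/32) = 13.60 mm); the r=5.5 cylinder at (8, 8.5) contributes a regular 32-gon of circumradius 5.5 (perimeter = 2·32·5.500·sin(180°/32) = 34.50 mm); Subtracting the remaining from the first: starting from the cone, the r=5.5 cylinder at (8, 8.5) misses the remaining region (no effect) — boundary = 13.60 mm; the sphere at (2.5, 11) is absent (|z−center|=8.060 > r=7.5); Subtracting the remaining from the first: none of the subtracted shapes is present at this height, so that combined region is unchanged — boundary = 13.60 mm. Overall, the cross-section is a single solid region. Total boundary length (outer) = 13.60 mm.

13.60 mm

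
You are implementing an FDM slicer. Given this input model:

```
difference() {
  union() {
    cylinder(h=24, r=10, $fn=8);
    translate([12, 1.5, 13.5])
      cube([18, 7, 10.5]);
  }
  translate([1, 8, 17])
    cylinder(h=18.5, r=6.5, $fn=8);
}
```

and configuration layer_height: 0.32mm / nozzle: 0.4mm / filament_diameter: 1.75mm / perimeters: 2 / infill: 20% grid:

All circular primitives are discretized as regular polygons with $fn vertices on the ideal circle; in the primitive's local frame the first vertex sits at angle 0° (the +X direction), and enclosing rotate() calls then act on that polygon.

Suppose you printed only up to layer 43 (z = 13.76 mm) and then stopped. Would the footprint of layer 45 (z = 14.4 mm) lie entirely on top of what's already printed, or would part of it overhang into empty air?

entirely on top

Compare the two slices. At z = 13.76: the r=10 cylinder gives a regular 8-gon of circumradius 10 (constant along its height) (area = (8/2)·10.000²·sin(360°/8) = 282.84 mm²); the cube at (12, 1.5) is present — its section is the full 18×7 rectangle (area 126.00 mm²); Merging all regions: the 2 present regions are separate (no shared area or edge), so areas and boundary lengths simply add and each stays a separate island — area = 408.84 mm²; the cylinder at (1, 8) is not intersected at this z (z outside [17, 35.5]); Taking the first minus the rest: none of the subtracted shapes is present at this height, so the result so far is unchanged — area = 408.84 mm². At z = 14.4: the cylinder: section is a regular 8-gon, circumradius r=10 (area = (8/2)·10.000²·sin(360°/8) = 282.84 mm²); the cube at (12, 1.5) is present — its section is the full 18×7 rectangle (area 126.00 mm²); Taking the union: the 2 present regions are separate (no shared area or edge), so areas and boundary lengths simply add and each stays a separate island — area = 408.84 mm²; the cylinder at (1, 8) is not intersected at this z (z outside [17, 35.5]); Subtracting the remaining from the first: none of the subtracted shapes is present at this height, so that combined region is unchanged — area = 408.84 mm². Checking containment: the cross-section at z = 14.4 is a subset of the cross-section at z = 13.76.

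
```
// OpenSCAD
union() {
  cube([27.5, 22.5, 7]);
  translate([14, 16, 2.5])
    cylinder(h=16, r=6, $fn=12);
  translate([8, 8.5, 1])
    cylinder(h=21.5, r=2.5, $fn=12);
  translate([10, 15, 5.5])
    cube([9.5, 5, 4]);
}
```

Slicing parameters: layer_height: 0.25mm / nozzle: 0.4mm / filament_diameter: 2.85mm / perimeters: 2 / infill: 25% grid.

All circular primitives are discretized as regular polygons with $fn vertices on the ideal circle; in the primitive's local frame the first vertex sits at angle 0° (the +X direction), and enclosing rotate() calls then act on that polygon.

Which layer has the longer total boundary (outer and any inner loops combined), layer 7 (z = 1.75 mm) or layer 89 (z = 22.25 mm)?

layer 7 (z = 1.75 mm)

Layer 7 (z = 1.75): the cube (footprint 27.5×22.5) is included at this height (perimeter 100.00 mm); the cylinder at (14, 16) is absent (z outside [2.5, 18.5]); the cylinder at (8, 8.5): section is a regular 12-gon, circumradius r=2.5 (perimeter = 2·12·2.500·sin(180°/12) = 15.53 mm); the cube at (10, 15) is not intersected at this z (z outside [5.5, 9.5]); Taking the union: the r=2.5 cylinder at (8, 8.5) lies entirely inside the 27.5×22.5 cube, so the union is just the 27.5×22.5 cube — boundary = 100.00 mm. So its perimeter = 100.00 mm. Layer 89 (z = 22.25): the cube does not reach this height (z outside [0, 7]); the cylinder at (14, 16) is absent (z outside [2.5, 18.5]); the r=2.5 cylinder at (8, 8.5) gives a regular 12-gon of circumradius 2.5 (constant along its height) (perimeter = 2·12·2.500·sin(180°/12) = 15.53 mm); the cube at (10, 15) does not reach this height (z outside [5.5, 9.5]); Merging all regions: only the r=2.5 cylinder at (8, 8.5) is present, so the union is just that shape — boundary = 15.53 mm. So its perimeter = 15.53 mm. Layer 7 is larger (100.00 vs 15.53 mm).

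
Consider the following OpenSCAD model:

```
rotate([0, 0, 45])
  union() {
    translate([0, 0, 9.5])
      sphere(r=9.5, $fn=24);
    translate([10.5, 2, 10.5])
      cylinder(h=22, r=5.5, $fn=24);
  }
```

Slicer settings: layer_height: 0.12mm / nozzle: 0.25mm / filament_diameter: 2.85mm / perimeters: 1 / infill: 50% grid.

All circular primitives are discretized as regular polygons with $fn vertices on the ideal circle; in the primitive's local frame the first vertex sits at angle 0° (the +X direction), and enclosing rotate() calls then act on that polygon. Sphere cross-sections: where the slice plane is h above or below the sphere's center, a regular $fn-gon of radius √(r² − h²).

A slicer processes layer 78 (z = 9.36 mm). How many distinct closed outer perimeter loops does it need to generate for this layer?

At z = 9.36 mm: the r=9.5 sphere slices to a regular 24-gon of circumradius 9.499 (√(r²−h²) with h=0.14 from center); the cylinder at (10.5, 2) is not intersected at this z (z outside [10.5, 32.5]); Merging all regions: only the r=9.5 sphere is present, so the union is just that shape — 1 connected region; (whole slice rotated 45° about Z — lengths, areas and connectivity unchanged). The result has 1 disconnected region.

1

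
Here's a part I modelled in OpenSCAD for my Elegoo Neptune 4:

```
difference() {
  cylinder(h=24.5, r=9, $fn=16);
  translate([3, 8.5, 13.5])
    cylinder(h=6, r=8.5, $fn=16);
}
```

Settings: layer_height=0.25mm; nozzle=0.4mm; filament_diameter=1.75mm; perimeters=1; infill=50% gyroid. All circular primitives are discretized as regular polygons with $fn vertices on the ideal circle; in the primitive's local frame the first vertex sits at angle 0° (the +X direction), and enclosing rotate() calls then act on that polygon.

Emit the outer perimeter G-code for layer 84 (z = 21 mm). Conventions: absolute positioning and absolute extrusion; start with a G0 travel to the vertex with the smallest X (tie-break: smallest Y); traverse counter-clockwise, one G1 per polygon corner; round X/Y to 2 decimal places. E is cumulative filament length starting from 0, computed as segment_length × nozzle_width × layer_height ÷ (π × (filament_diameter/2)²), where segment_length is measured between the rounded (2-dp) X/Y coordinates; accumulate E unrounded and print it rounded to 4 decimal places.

G0 X-9.00 Y0.00 Z21.00
G1 X-8.31 Y-3.44 E0.1459
G1 X-6.36 Y-6.36 E0.2918
G1 X-3.44 Y-8.31 E0.4378
G1 X0.00 Y-9.00 E0.5837
G1 X3.44 Y-8.31 E0.7296
G1 X6.36 Y-6.36 E0.8755
G1 X8.31 Y-3.44 E1.0215
G1 X9.00 Y0.00 E1.1674
G1 X8.31 Y3.44 E1.3133
G1 X6.36 Y6.36 E1.4592
G1 X3.44 Y8.31 E1.6052
G1 X0.00 Y9.00 E1.7511
G1 X-3.44 Y8.31 E1.8970
G1 X-6.36 Y6.36 E2.0429
G1 X-8.31 Y3.44 E2.1889
G1 X-9.00 Y0.00 E2.3348

At z = 21 mm: the cylinder: section is a regular 16-gon, circumradius r=9; the cylinder at (3, 8.5) does not reach this height (z outside [13.5, 19.5]); Taking the first minus the rest: none of the subtracted shapes is present at this height, so the r=9 cylinder is unchanged — 1 connected region. The outline is a single polygon with 16 vertices. Extrusion per mm of travel: 0.4 × 0.25 / (π × 0.875²) = 0.041575. Accumulating E over each segment gives final E = 2.3348.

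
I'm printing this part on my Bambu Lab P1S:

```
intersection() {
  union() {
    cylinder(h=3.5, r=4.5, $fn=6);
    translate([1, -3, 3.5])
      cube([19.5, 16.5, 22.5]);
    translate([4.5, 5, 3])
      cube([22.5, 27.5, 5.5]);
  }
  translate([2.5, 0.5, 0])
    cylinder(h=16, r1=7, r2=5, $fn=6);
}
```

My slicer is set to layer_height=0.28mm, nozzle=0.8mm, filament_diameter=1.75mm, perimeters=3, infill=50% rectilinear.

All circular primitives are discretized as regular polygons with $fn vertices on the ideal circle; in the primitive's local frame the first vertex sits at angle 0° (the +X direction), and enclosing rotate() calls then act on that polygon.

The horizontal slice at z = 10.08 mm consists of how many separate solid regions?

At z = 10.08 mm: the cylinder does not reach this height (z outside [0, 3.5]); the cube at (1, -3) (footprint 19.5×16.5) is included at this height; the cube at (4.5, 5) does not reach this height (z outside [3, 8.5]); Merging all regions: only the 19.5×16.5 cube at (1, -3) is present, so the union is just that shape — 1 connected region; the cone at (2.5, 0.5): at t=0.630 of its height the radius interpolates to r₁+(r₂−r₁)t = 5.740, giving a regular 6-gon of that circumradius; Keeping only the common overlap: the cone at (2.5, 0.5) partially overlaps that combined region; clipping to the common part keeps 50.66 mm² — 1 connected region. The result has 1 disconnected region.

1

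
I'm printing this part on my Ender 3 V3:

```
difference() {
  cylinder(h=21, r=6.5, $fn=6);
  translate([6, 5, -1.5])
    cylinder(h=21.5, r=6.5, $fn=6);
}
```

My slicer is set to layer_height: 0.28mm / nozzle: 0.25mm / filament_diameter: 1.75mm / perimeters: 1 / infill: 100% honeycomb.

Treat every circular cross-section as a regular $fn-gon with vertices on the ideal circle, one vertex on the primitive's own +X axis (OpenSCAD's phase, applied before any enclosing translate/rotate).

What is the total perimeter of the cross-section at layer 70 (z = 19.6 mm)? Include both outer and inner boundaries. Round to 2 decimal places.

39.00 mm

At z = 19.6 mm: the r=6.5 cylinder gives a regular 6-gon of circumradius 6.5 (constant along its height) (perimeter = 2·6·6.500·sin(180°/6) = 39.00 mm); the r=6.5 cylinder at (6, 5) gives a regular 6-gon of circumradius 6.5 (constant along its height) (perimeter = 2·6·6.500·sin(180°/6) = 39.00 mm); Subtracting the remaining from the first: starting from the r=6.5 cylinder, the r=6.5 cylinder at (6, 5) partially overlaps it — only the 25.28 mm² overlap (of its 109.77 mm²) is removed, clipping the outline — boundary = 39.00 mm. Overall, the cross-section is a single solid region. Total boundary length (outer) = 39.00 mm.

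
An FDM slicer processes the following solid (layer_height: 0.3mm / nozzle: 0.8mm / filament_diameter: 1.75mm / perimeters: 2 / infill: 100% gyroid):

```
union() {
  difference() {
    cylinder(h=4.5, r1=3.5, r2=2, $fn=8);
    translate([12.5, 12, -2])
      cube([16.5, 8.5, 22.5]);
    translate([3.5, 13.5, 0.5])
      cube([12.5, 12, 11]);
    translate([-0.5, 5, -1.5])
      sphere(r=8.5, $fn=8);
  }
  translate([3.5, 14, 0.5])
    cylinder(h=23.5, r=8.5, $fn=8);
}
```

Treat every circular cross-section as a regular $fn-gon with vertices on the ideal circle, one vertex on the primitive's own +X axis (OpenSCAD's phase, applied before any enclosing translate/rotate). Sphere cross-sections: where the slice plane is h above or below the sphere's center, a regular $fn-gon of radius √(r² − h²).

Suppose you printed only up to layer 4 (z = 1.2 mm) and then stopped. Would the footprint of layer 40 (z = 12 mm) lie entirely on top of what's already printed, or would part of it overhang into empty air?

Compare the two slices. At z = 1.2: the cone (r1=3.5→r2=2) has section circumradius 3.100 here — a regular 8-gon (area = (8/2)·3.100²·sin(360°/8) = 27.18 mm²); the cube at (12.5, 12) is present — its section is the full 16.5×8.5 rectangle (area 140.25 mm²); the cube at (3.5, 13.5) (footprint 12.5×12) is included at this height (area 150.00 mm²); the sphere at (-0.5, 5): section is a regular 8-gon, circumradius = √(r²−h²) = √(8.5²−2.7²) = 8.060 (area = (8/2)·8.060²·sin(360°/8) = 183.73 mm²); Subtracting the remaining from the first: starting from the cone (27.18 mm²), the 16.5×8.5 cube at (12.5, 12) misses the remaining region (no effect); the 12.5×12 cube at (3.5, 13.5) misses the remaining region (no effect); the r=8.5 sphere at (-0.5, 5) partially overlaps it — only the 26.59 mm² overlap (of its 183.73 mm²) is removed, clipping the outline — area = 0.59 mm²; the r=8.5 cylinder at (3.5, 14) contributes a regular 8-gon of circumradius 8.5 (area = (8/2)·8.500²·sin(360°/8) = 204.35 mm²); Merging all regions: the 2 present regions are separate (no shared area or edge), so areas and boundary lengths simply add and each stays a separate island — area = 204.95 mm². At z = 12: the cone is not intersected at this z (z outside [0, 4.5]); the cube at (12.5, 12) (footprint 16.5×8.5) is included at this height (area 140.25 mm²); the cube at (3.5, 13.5) is not intersected at this z (z outside [0.5, 11.5]); the sphere at (-0.5, 5) does not reach this height (|z−center|=13.500 > r=8.5); Subtracting the remaining from the first: the first operand is absent here, so nothing remains; the r=8.5 cylinder at (3.5, 14) gives a regular 8-gon of circumradius 8.5 (constant along its height) (area = (8/2)·8.500²·sin(360°/8) = 204.35 mm²); Combining (union): only the r=8.5 cylinder at (3.5, 14) is present, so the union is just that shape — area = 204.35 mm². Checking containment: the cross-section at z = 12 is a subset of the cross-section at z = 1.2.

entirely on top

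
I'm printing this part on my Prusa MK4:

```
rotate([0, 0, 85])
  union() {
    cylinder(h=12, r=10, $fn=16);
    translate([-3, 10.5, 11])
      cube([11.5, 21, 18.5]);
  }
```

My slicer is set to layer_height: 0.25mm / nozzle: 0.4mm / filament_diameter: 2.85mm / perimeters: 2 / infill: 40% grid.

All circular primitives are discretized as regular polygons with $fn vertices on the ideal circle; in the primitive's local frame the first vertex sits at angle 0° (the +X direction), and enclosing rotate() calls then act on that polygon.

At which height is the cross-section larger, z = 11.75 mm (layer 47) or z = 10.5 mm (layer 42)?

layer 47 (z = 11.75 mm)

Layer 47 (z = 11.75): the r=10 cylinder contributes a regular 16-gon of circumradius 10 (area = (16/2)·10.000²·sin(360°/16) = 306.15 mm²); the 11.5×21 cube at (-3, 10.5) contributes its full rectangle (area 241.50 mm²); Combining (union): the 2 present regions are separate (no shared area or edge), so areas and boundary lengths simply add and each stays a separate island — area = 547.65 mm²; (rotated 85° about Z; rotation is an isometry so areas/perimeters/island counts are preserved). So its area = 547.65 mm². Layer 42 (z = 10.5): the r=10 cylinder gives a regular 16-gon of circumradius 10 (constant along its height) (area = (16/2)·10.000²·sin(360°/16) = 306.15 mm²); the cube at (-3, 10.5) does not reach this height (z outside [11, 29.5]); Taking the union: only the r=10 cylinder is present, so the union is just that shape — area = 306.15 mm²; (whole slice rotated 85° about Z — lengths, areas and connectivity unchanged). So its area = 306.15 mm². Layer 47 is larger (547.65 vs 306.15 mm²).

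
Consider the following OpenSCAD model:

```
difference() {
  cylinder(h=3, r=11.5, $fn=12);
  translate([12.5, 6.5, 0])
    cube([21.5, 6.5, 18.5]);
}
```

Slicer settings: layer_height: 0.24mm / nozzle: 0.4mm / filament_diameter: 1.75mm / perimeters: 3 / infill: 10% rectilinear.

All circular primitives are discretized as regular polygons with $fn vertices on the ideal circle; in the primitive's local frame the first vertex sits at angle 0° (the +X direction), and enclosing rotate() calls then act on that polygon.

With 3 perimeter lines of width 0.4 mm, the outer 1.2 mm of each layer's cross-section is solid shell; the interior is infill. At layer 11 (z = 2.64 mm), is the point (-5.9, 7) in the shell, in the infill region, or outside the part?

At z = 2.64 mm: the r=11.5 cylinder gives a regular 12-gon of circumradius 11.5 (constant along its height); the cube at (12.5, 6.5) (footprint 21.5×6.5) is included at this height; Taking the first minus the rest: starting from the r=11.5 cylinder, the 21.5×6.5 cube at (12.5, 6.5) misses the remaining region (no effect) — 1 connected region. Overall, the cross-section is a single solid region. The nearest boundary edge runs (-9.96, 5.75)→(-5.75, 9.96); distance from the point to it = 1.99 mm. The point is inside the cross-section and 1.99 mm from the nearest boundary — more than the 1.2 mm shell width (3 × 0.4), so it's in the infill interior.

infill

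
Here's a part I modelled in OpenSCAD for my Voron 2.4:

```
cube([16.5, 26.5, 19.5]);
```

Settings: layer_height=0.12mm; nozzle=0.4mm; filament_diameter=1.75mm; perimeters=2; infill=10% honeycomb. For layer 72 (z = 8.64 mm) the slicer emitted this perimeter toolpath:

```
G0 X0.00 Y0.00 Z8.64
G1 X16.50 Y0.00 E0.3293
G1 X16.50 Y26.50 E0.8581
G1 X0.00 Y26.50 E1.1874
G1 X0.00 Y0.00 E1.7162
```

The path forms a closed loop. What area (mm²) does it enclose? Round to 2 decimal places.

Apply the shoelace formula to the sequence of (X, Y) vertices; enclosed area = 437.25 mm².

437.25 mm²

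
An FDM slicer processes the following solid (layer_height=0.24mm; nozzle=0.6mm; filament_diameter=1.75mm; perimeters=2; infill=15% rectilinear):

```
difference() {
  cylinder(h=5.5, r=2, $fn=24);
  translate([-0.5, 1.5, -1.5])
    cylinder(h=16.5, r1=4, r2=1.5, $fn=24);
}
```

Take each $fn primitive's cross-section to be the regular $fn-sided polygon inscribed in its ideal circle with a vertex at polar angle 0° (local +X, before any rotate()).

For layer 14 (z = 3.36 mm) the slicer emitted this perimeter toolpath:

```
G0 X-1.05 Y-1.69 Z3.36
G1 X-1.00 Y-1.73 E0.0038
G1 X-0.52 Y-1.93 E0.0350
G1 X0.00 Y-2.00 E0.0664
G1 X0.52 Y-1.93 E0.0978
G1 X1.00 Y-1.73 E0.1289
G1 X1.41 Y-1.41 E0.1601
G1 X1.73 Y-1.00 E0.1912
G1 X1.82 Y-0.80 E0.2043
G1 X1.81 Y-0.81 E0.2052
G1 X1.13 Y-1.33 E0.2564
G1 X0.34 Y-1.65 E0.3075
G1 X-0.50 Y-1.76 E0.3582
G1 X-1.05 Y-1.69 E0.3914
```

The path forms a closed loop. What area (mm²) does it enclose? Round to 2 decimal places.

0.70 mm²

Apply the shoelace formula to the sequence of (X, Y) vertices; enclosed area = 0.70 mm².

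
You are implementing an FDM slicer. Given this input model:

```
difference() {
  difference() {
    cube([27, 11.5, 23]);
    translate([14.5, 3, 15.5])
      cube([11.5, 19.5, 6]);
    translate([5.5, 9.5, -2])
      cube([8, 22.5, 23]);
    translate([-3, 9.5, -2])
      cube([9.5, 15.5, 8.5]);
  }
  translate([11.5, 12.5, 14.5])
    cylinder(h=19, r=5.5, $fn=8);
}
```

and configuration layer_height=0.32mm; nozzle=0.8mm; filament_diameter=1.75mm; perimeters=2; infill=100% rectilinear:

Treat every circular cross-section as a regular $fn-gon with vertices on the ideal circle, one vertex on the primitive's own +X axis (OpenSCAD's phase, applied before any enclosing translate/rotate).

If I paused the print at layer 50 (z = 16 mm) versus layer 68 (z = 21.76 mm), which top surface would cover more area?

Layer 50 (z = 16): the 27×11.5 cube contributes its full rectangle (area 310.50 mm²); the 11.5×19.5 cube at (14.5, 3) contributes its full rectangle (area 224.25 mm²); the 8×22.5 cube at (5.5, 9.5) contributes its full rectangle (area 180.00 mm²); the cube at (-3, 9.5) is not intersected at this z (z outside [-2, 6.5]); Subtracting the remaining from the first: starting from the 27×11.5 cube (310.50 mm²), the 11.5×19.5 cube at (14.5, 3) partially overlaps it — only the 97.75 mm² overlap (of its 224.25 mm²) is removed, clipping the outline; the 8×22.5 cube at (5.5, 9.5) partially overlaps it — only the 16.00 mm² overlap (of its 180.00 mm²) is removed, clipping the outline — area = 196.75 mm²; the r=5.5 cylinder at (11.5, 12.5) gives a regular 8-gon of circumradius 5.5 (constant along its height) (area = (8/2)·5.500²·sin(360°/8) = 85.56 mm²); After the difference (first − rest): starting from the result so far (196.75 mm²), the r=5.5 cylinder at (11.5, 12.5) partially overlaps it — only the 14.39 mm² overlap (of its 85.56 mm²) is removed, clipping the outline — area = 182.36 mm². So its area = 182.36 mm². Layer 68 (z = 21.76): the 27×11.5 cube contributes its full rectangle (area 310.50 mm²); the cube at (14.5, 3) is not intersected at this z (z outside [15.5, 21.5]); the cube at (5.5, 9.5) does not reach this height (z outside [-2, 21]); the cube at (-3, 9.5) does not reach this height (z outside [-2, 6.5]); Subtracting the remaining from the first: none of the subtracted shapes is present at this height, so the 27×11.5 cube is unchanged — area = 310.50 mm²; the r=5.5 cylinder at (11.5, 12.5) gives a regular 8-gon of circumradius 5.5 (constant along its height) (area = (8/2)·5.500²·sin(360°/8) = 85.56 mm²); Taking the first minus the rest: starting from the result so far (310.50 mm²), the r=5.5 cylinder at (11.5, 12.5) partially overlaps it — only the 32.19 mm² overlap (of its 85.56 mm²) is removed, clipping the outline — area = 278.31 mm². So its area = 278.31 mm². Layer 68 is larger (278.31 vs 182.36 mm²).

layer 68 (z = 21.76 mm)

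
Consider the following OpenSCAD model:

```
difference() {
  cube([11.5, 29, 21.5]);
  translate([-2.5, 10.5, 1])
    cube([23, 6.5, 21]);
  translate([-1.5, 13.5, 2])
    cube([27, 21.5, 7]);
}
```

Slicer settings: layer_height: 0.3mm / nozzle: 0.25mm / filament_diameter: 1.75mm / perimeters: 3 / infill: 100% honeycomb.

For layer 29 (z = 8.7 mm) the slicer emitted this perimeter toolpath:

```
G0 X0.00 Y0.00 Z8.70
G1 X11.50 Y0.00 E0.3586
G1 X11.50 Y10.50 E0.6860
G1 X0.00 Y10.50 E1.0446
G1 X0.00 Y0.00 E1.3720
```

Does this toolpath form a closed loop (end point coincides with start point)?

yes

Start point (G0): (0.00, 0.00). End point (last G1): the path returns to the start — closed.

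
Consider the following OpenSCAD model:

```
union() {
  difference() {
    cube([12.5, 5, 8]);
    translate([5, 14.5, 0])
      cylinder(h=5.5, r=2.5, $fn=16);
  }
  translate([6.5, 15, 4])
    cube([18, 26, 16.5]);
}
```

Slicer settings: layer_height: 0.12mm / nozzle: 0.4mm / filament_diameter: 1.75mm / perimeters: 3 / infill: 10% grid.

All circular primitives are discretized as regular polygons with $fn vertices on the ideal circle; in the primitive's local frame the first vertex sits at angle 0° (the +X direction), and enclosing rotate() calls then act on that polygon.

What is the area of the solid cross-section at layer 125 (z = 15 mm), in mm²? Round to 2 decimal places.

At z = 15 mm: the cube is not intersected at this z (z outside [0, 8]); the cylinder at (5, 14.5) is not intersected at this z (z outside [0, 5.5]); After the difference (first − rest): the first operand is absent here, so nothing remains; the 18×26 cube at (6.5, 15) contributes its full rectangle (area 468.00 mm²); Merging all regions: only the 18×26 cube at (6.5, 15) is present, so the union is just that shape — area = 468.00 mm². Overall, the cross-section is a single solid region. Net area = 468.00 mm².

468.00 mm²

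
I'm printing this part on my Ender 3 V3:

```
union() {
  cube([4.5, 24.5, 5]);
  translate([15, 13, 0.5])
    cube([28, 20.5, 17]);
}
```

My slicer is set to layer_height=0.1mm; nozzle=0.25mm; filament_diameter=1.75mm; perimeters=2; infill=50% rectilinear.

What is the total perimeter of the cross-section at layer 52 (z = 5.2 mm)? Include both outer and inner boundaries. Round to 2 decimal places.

97.00 mm

At z = 5.2 mm: the cube is not intersected at this z (z outside [0, 5]); the cube at (15, 13) (footprint 28×20.5) is included at this height (perimeter 97.00 mm); Combining (union): only the 28×20.5 cube at (15, 13) is present, so the union is just that shape — boundary = 97.00 mm. Overall, the cross-section is a single solid region. Total boundary length (outer) = 97.00 mm.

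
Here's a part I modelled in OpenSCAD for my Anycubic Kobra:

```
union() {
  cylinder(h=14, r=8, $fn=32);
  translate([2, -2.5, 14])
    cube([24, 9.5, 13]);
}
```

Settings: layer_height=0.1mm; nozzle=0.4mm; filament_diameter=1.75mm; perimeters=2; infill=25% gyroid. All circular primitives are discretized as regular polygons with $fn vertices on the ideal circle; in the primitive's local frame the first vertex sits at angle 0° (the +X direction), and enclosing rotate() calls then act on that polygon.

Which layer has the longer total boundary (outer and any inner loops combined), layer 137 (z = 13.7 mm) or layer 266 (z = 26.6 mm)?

layer 266 (z = 26.6 mm)

Layer 137 (z = 13.7): the r=8 cylinder contributes a regular 32-gon of circumradius 8 (perimeter = 2·32·8.000·sin(180°/32) = 50.18 mm); the cube at (2, -2.5) does not reach this height (z outside [14, 27]); Taking the union: only the r=8 cylinder is present, so the union is just that shape — boundary = 50.18 mm. So its perimeter = 50.18 mm. Layer 266 (z = 26.6): the cylinder is not intersected at this z (z outside [0, 14]); the cube at (2, -2.5) (footprint 24×9.5) is included at this height (perimeter 67.00 mm); Merging all regions: only the 24×9.5 cube at (2, -2.5) is present, so the union is just that shape — boundary = 67.00 mm. So its perimeter = 67.00 mm. Layer 266 is larger (67.00 vs 50.18 mm).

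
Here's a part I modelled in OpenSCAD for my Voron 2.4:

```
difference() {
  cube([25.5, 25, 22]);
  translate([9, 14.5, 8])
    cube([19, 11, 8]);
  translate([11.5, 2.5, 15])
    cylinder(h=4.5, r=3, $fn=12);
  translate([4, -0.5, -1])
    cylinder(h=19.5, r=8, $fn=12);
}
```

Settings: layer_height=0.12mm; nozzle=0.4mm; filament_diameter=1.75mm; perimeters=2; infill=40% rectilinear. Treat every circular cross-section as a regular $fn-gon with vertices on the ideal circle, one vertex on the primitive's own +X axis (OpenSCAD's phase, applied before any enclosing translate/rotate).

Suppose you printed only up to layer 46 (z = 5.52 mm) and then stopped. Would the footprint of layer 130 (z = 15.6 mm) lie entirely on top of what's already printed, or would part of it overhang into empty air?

Compare the two slices. At z = 5.52: the cube is present — its section is the full 25.5×25 rectangle (area 637.50 mm²); the cube at (9, 14.5) is absent (z outside [8, 16]); the cylinder at (11.5, 2.5) is absent (z outside [15, 19.5]); the cylinder at (4, -0.5): section is a regular 12-gon, circumradius r=8 (area = (12/2)·8.000²·sin(360°/12) = 192.00 mm²); Taking the first minus the rest: starting from the 25.5×25 cube (637.50 mm²), the r=8 cylinder at (4, -0.5) partially overlaps it — only the 71.89 mm² overlap (of its 192.00 mm²) is removed, clipping the outline — area = 565.61 mm². At z = 15.6: the cube is present — its section is the full 25.5×25 rectangle (area 637.50 mm²); the cube at (9, 14.5) is present — its section is the full 19×11 rectangle (area 209.00 mm²); the r=3 cylinder at (11.5, 2.5) contributes a regular 12-gon of circumradius 3 (area = (12/2)·3.000²·sin(360°/12) = 27.00 mm²); the cylinder at (4, -0.5): section is a regular 12-gon, circumradius r=8 (area = (12/2)·8.000²·sin(360°/12) = 192.00 mm²); After the difference (first − rest): starting from the 25.5×25 cube (637.50 mm²), the 19×11 cube at (9, 14.5) partially overlaps it — only the 173.25 mm² overlap (of its 209.00 mm²) is removed, clipping the outline; the r=3 cylinder at (11.5, 2.5) partially overlaps it — only the 26.09 mm² overlap (of its 27.00 mm²) is removed, clipping the outline; the r=8 cylinder at (4, -0.5) partially overlaps it — only the 61.58 mm² overlap (of its 192.00 mm²) is removed, clipping the outline — area = 376.57 mm². Checking containment: the cross-section at z = 15.6 is a subset of the cross-section at z = 5.52.

entirely on top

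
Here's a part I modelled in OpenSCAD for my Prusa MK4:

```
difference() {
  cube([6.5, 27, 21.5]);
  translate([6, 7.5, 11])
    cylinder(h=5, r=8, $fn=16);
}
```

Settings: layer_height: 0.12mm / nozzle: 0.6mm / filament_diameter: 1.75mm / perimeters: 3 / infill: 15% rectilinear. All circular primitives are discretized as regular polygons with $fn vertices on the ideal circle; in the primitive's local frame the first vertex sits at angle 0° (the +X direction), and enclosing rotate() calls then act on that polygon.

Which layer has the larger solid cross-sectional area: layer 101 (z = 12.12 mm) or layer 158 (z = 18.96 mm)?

layer 158 (z = 18.96 mm)

Layer 101 (z = 12.12): the cube (footprint 6.5×27) is included at this height (area 175.50 mm²); the cylinder at (6, 7.5): section is a regular 16-gon, circumradius r=8 (area = (16/2)·8.000²·sin(360°/16) = 195.93 mm²); Taking the first minus the rest: starting from the 6.5×27 cube (175.50 mm²), the r=8 cylinder at (6, 7.5) partially overlaps it — only the 91.79 mm² overlap (of its 195.93 mm²) is removed, clipping the outline — area = 83.71 mm². So its area = 83.71 mm². Layer 158 (z = 18.96): the 6.5×27 cube contributes its full rectangle (area 175.50 mm²); the cylinder at (6, 7.5) is not intersected at this z (z outside [11, 16]); Taking the first minus the rest: none of the subtracted shapes is present at this height, so the 6.5×27 cube is unchanged — area = 175.50 mm². So its area = 175.50 mm². Layer 158 is larger (175.50 vs 83.71 mm²).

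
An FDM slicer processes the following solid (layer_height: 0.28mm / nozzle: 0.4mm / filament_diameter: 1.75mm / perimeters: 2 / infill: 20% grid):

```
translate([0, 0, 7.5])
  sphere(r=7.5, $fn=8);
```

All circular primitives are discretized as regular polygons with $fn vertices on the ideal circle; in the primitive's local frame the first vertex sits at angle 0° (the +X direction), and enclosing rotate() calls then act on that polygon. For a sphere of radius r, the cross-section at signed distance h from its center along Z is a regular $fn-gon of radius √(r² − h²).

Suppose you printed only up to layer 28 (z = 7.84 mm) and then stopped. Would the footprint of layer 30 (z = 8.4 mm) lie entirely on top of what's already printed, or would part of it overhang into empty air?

Compare the two slices. At z = 7.84: the r=7.5 sphere slices to a regular 8-gon of circumradius 7.492 (√(r²−h²) with h=0.34 from center) (area = (8/2)·7.492²·sin(360°/8) = 158.77 mm²). At z = 8.4: the r=7.5 sphere slices to a regular 8-gon of circumradius 7.446 (√(r²−h²) with h=0.9 from center) (area = (8/2)·7.446²·sin(360°/8) = 156.81 mm²). Checking containment: the cross-section at z = 8.4 is a subset of the cross-section at z = 7.84.

entirely on top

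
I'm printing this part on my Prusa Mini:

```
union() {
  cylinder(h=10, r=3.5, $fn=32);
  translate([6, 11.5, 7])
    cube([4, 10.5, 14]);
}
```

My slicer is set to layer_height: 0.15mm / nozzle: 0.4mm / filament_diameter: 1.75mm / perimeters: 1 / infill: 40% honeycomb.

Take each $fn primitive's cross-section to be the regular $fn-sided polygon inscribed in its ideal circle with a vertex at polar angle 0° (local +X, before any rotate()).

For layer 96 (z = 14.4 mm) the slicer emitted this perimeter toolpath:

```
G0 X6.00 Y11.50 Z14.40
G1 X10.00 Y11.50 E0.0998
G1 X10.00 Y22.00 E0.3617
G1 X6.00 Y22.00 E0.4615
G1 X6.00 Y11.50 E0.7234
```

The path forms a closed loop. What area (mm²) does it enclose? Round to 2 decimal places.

Apply the shoelace formula to the sequence of (X, Y) vertices; enclosed area = 42.00 mm².

42.00 mm²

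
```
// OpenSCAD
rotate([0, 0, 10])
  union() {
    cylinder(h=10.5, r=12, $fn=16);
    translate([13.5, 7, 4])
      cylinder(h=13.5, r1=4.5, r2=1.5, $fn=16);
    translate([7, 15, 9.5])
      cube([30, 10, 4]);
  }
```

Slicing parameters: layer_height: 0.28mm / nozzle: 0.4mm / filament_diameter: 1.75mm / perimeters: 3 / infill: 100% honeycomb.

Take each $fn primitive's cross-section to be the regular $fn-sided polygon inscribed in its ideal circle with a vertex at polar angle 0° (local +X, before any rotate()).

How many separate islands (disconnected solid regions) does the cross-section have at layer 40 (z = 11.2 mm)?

At z = 11.2 mm: the cylinder is not intersected at this z (z outside [0, 10.5]); the cone at (13.5, 7) contributes a regular 16-gon of circumradius 2.900 (interpolated between r1=4.5 and r2=1.5 at t=0.533); the cube at (7, 15) (footprint 30×10) is included at this height; Merging all regions: the 2 present regions are separate (no shared area or edge), so areas and boundary lengths simply add and each stays a separate island — 2 connected regions; (rotated 10° about Z; rotation is an isometry so areas/perimeters/island counts are preserved). Overall, the cross-section has 2 separate islands. Island count = 2.

2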